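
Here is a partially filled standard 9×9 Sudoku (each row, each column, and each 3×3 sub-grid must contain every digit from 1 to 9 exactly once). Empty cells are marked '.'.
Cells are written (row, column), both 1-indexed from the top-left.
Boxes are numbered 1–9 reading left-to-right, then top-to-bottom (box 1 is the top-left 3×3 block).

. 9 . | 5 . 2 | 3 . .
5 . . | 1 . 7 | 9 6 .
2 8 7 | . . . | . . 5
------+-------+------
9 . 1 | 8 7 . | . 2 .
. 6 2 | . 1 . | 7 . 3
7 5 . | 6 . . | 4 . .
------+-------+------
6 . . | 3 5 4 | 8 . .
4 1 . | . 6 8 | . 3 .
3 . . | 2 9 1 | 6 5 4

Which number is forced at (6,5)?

Cell (6,5) itself could take any of {2, 3} by direct elimination.
Consider where 2 can go in box 5.
(4,6) is out (row 4 already has a 2).
(5,4) is out (row 5 already has a 2).
(5,6) is out (row 5 already has a 2).
(6,6) is out (column 6 already has a 2).
So the only cell in box 5 that can hold 2 is (6,5).
Therefore (6,5) = 2.

2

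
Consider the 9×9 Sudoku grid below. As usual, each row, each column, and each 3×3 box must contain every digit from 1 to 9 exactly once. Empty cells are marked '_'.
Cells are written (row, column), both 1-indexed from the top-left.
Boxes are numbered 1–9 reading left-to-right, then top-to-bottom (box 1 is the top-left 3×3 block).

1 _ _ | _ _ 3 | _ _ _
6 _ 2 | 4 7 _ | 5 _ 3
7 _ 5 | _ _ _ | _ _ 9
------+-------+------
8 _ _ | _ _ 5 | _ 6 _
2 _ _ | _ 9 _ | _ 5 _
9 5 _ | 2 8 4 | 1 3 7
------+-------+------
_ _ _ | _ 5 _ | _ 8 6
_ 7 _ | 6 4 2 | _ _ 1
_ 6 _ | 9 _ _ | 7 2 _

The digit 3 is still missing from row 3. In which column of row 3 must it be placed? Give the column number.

Consider where 3 can go in row 3.
(3,4) is out (box 2 already has a 3).
(3,5) is out (box 2 already has a 3).
(3,6) is out (column 6 already has a 3).
(3,7) is out (box 3 already has a 3).
(3,8) is out (column 8 already has a 3).
So the only cell in row 3 that can hold 3 is (3,2).
That is column 2.

2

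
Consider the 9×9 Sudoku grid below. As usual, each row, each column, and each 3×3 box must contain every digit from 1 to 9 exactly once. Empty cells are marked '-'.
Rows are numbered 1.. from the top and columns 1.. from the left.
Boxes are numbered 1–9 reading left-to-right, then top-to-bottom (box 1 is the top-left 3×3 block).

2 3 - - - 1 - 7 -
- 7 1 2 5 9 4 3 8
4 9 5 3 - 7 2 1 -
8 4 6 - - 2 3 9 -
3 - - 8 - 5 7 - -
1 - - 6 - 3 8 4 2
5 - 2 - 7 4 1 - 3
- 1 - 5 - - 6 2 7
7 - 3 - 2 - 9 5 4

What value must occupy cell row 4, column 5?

1

Row 4 already contains {2, 3, 4, 6, 8, 9}.
Column 5 already contains {2, 5, 7}.
Its 3×3 block (box 5) already contains {2, 3, 5, 6, 8}.
The only value from 1–9 not eliminated is 1, so row 4, column 5 = 1.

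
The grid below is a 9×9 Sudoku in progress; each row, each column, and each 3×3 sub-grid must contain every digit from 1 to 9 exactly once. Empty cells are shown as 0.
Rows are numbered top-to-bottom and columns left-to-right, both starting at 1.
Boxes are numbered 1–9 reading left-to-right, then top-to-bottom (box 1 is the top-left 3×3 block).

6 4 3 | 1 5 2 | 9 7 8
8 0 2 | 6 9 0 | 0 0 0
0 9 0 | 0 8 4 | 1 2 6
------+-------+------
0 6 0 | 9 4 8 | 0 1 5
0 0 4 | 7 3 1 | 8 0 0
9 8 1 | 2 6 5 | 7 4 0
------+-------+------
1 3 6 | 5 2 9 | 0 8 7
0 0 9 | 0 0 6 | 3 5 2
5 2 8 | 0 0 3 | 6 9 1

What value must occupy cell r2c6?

Row 2 already contains {2, 6, 8, 9}.
Column 6 already contains {1, 2, 3, 4, 5, 6, 8, 9}.
Its 3×3 block (box 2) already contains {1, 2, 4, 5, 6, 8, 9}.
The only value from 1–9 not eliminated is 7, so r2c6 = 7.

7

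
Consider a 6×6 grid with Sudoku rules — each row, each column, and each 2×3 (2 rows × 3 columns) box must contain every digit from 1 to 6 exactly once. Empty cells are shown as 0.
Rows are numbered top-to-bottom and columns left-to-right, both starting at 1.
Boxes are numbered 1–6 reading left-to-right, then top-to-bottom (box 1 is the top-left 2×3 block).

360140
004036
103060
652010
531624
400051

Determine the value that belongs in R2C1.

2

Row 2 already contains {3, 4, 6}.
Column 1 already contains {1, 3, 4, 5, 6}.
Its 2×3 block (box 1) already contains {3, 4, 6}.
The only value from 1–6 not eliminated is 2, so R2C1 = 2.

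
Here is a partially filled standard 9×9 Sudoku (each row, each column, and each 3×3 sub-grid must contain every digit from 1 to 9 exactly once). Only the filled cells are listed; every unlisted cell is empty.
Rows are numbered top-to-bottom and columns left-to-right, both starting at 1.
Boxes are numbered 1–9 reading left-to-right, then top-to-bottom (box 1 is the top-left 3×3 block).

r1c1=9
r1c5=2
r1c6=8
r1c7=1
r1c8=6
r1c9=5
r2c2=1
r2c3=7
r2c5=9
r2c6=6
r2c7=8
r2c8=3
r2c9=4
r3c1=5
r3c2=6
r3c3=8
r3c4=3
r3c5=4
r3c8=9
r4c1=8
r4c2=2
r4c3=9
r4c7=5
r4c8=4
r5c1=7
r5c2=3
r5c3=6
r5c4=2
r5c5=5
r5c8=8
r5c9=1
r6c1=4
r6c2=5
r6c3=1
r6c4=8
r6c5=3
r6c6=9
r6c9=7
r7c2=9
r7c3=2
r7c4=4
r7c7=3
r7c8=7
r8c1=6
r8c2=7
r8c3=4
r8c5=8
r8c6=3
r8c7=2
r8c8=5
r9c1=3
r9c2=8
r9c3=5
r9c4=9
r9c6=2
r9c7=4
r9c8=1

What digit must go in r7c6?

Cell r7c6 itself could take any of {1, 5} by direct elimination.
Consider where 5 can go in column 6.
r3c6 is out (row 3 already has a 5).
r4c6 is out (row 4 already has a 5).
r5c6 is out (row 5 already has a 5).
So the only cell in column 6 that can hold 5 is r7c6.
Therefore r7c6 = 5.

5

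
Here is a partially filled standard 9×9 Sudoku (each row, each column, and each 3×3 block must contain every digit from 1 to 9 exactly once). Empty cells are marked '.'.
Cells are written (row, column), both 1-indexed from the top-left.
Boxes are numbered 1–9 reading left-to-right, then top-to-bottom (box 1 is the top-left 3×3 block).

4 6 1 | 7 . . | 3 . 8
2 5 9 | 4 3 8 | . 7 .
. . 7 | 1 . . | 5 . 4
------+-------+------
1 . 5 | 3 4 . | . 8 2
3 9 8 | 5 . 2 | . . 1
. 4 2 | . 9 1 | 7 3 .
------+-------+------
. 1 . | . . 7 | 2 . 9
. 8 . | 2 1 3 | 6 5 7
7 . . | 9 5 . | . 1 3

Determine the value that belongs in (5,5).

Cell (5,5) itself could take any of {6, 7} by direct elimination.
Consider where 7 can go in column 5.
(1,5) is out (row 1 already has a 7).
(3,5) is out (row 3 already has a 7).
(7,5) is out (row 7 already has a 7).
So the only cell in column 5 that can hold 7 is (5,5).
Therefore (5,5) = 7.

7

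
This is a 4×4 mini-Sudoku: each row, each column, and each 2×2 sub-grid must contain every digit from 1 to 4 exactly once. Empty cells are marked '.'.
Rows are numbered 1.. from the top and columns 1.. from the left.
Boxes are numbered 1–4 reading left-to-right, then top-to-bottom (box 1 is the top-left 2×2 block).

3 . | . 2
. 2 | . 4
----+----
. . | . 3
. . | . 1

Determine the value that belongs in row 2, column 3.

3

Cell row 2, column 3 itself could take any of {1, 3} by direct elimination.
Consider where 3 can go in column 3.
row 1, column 3 is out (row 1 already has a 3).
row 3, column 3 is out (row 3 already has a 3).
row 4, column 3 is out (box 4 already has a 3).
So the only cell in column 3 that can hold 3 is row 2, column 3.
Therefore row 2, column 3 = 3.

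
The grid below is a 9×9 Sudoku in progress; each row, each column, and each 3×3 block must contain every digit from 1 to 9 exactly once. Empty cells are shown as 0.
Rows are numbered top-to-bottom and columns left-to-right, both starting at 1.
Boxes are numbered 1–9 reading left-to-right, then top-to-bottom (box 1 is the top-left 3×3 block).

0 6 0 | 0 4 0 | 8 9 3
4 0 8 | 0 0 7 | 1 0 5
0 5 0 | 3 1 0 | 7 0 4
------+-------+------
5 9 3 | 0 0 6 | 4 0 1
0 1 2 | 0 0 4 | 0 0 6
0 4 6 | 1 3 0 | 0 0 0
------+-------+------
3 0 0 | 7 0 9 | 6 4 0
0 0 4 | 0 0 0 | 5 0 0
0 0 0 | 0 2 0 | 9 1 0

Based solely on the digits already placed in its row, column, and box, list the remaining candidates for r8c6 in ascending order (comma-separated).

1,3,8

Row 8 already contains {4, 5}.
Column 6 already contains {4, 6, 7, 9}.
Its 3×3 block (box 8) already contains {2, 7, 9}.
Removing those from 1–9 leaves {1, 3, 8} as the candidates for r8c6.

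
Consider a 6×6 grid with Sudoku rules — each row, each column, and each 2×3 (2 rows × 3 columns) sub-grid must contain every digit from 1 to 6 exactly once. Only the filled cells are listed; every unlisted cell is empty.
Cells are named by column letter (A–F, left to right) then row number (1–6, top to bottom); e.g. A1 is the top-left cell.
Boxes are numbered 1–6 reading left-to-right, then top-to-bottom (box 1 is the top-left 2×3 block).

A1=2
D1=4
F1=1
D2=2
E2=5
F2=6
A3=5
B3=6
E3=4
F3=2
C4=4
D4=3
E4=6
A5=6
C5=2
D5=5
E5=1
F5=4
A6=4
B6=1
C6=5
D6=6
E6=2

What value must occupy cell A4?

Row 4 already contains {3, 4, 6}.
Column A already contains {2, 4, 5, 6}.
Its 2×3 block (box 3) already contains {4, 5, 6}.
The only value from 1–6 not eliminated is 1, so A4 = 1.

1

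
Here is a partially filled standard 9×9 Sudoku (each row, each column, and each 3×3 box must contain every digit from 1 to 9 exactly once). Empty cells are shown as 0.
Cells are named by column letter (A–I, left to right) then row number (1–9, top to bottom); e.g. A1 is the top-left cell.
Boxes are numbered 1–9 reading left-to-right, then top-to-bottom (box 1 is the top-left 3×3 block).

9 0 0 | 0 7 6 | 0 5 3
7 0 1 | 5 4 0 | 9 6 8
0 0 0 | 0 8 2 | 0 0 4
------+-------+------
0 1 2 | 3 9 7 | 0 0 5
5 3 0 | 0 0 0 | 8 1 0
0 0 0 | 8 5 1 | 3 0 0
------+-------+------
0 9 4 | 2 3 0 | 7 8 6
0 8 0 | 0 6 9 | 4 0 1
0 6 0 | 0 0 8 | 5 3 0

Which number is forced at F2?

3

Row 2 already contains {1, 4, 5, 6, 7, 8, 9}.
Column F already contains {1, 2, 6, 7, 8, 9}.
Its 3×3 block (box 2) already contains {2, 4, 5, 6, 7, 8}.
The only value from 1–9 not eliminated is 3, so F2 = 3.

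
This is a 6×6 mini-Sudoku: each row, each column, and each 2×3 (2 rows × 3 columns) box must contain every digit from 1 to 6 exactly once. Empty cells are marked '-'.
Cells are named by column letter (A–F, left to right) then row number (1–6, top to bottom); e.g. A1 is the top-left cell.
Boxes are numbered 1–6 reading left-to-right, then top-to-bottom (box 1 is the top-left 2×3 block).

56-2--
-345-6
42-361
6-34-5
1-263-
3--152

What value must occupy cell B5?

Cell B5 itself could take any of {4, 5} by direct elimination.
Consider where 5 can go in box 5.
B6 is out (row 6 already has a 5).
C6 is out (row 6 already has a 5).
So the only cell in box 5 that can hold 5 is B5.
Therefore B5 = 5.

5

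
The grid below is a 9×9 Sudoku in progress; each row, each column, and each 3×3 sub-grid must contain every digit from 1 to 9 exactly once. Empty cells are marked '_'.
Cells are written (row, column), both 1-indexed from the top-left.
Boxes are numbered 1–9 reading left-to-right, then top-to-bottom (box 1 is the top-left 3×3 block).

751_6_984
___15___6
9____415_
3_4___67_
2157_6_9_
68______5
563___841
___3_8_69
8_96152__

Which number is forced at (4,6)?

Cell (4,6) itself could take any of {1, 2, 9} by direct elimination.
Consider where 1 can go in row 4.
(4,2) is out (column 2 already has a 1).
(4,4) is out (column 4 already has a 1).
(4,5) is out (column 5 already has a 1).
(4,9) is out (column 9 already has a 1).
So the only cell in row 4 that can hold 1 is (4,6).
Therefore (4,6) = 1.

1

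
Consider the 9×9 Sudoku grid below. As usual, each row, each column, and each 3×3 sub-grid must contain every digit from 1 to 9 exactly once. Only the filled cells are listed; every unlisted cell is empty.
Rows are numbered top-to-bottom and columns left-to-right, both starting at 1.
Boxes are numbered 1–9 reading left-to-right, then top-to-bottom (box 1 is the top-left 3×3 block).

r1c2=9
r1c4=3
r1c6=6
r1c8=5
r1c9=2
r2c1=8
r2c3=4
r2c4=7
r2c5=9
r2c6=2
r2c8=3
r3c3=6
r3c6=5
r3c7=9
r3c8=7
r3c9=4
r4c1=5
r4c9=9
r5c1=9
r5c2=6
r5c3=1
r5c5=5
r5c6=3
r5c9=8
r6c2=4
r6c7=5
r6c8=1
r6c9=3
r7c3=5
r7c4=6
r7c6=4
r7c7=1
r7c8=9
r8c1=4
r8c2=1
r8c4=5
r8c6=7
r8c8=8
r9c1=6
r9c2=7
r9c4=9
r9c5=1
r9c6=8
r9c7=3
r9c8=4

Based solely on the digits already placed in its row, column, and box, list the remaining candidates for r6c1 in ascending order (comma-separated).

Row 6 already contains {1, 3, 4, 5}.
Column 1 already contains {4, 5, 6, 8, 9}.
Its 3×3 block (box 4) already contains {1, 4, 5, 6, 9}.
Removing those from 1–9 leaves {2, 7} as the candidates for r6c1.

2,7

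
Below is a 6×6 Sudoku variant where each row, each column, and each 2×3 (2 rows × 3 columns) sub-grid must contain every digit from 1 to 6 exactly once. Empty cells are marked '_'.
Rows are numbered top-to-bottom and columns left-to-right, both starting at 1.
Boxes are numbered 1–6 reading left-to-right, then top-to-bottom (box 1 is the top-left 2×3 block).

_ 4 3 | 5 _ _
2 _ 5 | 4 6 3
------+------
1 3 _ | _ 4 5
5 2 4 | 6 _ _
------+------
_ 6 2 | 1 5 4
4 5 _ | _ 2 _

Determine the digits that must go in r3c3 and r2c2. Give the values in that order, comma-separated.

For r3c3:
  Row 3 already contains {1, 3, 4, 5}.
  Column 3 already contains {2, 3, 4, 5}.
  Its 2×3 block (box 3) already contains {1, 2, 3, 4, 5}.
  The only value from 1–6 not eliminated is 6, so r3c3 = 6.
For r2c2:
  Row 2 already contains {2, 3, 4, 5, 6}.
  Column 2 already contains {2, 3, 4, 5, 6}.
  Its 2×3 block (box 1) already contains {2, 3, 4, 5}.
  The only value from 1–6 not eliminated is 1, so r2c2 = 1.

6,1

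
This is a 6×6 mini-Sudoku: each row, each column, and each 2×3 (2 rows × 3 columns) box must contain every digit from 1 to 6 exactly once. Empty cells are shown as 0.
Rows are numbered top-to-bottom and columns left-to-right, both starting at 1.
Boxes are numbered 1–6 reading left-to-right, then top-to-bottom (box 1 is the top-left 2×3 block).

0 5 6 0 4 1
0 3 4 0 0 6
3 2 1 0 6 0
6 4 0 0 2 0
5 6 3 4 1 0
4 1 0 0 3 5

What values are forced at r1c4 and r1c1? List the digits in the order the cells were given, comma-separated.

3,2

For r1c4:
  Consider where 3 can go in box 2.
  r2c4 is out (row 2 already has a 3).
  r2c5 is out (row 2 already has a 3).
  So the only cell in box 2 that can hold 3 is r1c4.
  So r1c4 = 3.
For r1c1:
  Row 1 already contains {1, 4, 5, 6}.
  Column 1 already contains {3, 4, 5, 6}.
  Its 2×3 block (box 1) already contains {3, 4, 5, 6}.
  The only value from 1–6 not eliminated is 2, so r1c1 = 2.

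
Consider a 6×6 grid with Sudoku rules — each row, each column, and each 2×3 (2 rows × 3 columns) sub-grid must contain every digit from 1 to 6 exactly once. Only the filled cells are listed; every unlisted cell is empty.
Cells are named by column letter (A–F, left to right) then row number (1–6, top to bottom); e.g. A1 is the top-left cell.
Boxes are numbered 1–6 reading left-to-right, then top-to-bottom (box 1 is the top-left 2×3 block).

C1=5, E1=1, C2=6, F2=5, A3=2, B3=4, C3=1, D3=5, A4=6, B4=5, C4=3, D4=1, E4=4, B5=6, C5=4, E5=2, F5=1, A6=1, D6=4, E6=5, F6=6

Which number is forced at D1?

6

Cell D1 itself could take any of {2, 3, 6} by direct elimination.
Consider where 6 can go in box 2.
F1 is out (column F already has a 6).
D2 is out (row 2 already has a 6).
E2 is out (row 2 already has a 6).
So the only cell in box 2 that can hold 6 is D1.
Therefore D1 = 6.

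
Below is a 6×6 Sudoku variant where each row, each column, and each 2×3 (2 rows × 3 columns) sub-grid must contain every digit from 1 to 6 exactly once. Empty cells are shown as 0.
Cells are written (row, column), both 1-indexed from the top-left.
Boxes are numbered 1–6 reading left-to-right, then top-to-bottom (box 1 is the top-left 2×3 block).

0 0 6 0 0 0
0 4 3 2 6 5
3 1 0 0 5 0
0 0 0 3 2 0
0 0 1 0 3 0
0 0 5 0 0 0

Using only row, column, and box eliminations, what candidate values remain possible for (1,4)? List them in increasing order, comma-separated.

Row 1 already contains {6}.
Column 4 already contains {2, 3}.
Its 2×3 block (box 2) already contains {2, 5, 6}.
Removing those from 1–6 leaves {1, 4} as the candidates for (1,4).

1,4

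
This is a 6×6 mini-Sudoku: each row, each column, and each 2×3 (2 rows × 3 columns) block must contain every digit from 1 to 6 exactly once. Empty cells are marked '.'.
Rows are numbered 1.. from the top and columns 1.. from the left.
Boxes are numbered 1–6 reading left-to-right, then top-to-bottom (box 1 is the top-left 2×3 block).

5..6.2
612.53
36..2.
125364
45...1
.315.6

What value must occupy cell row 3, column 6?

Row 3 already contains {2, 3, 6}.
Column 6 already contains {1, 2, 3, 4, 6}.
Its 2×3 block (box 4) already contains {2, 3, 4, 6}.
The only value from 1–6 not eliminated is 5, so row 3, column 6 = 5.

5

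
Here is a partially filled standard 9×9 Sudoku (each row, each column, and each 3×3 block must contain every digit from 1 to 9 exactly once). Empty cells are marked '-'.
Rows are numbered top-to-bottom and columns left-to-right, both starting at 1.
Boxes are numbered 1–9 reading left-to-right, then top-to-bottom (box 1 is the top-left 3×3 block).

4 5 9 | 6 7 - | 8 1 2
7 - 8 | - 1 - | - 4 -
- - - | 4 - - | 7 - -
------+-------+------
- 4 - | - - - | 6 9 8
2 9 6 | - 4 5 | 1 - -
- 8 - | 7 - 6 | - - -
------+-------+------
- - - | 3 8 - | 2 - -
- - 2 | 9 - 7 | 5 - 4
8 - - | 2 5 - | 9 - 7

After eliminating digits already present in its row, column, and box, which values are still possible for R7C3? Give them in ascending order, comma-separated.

Row 7 already contains {2, 3, 8}.
Column 3 already contains {2, 6, 8, 9}.
Its 3×3 block (box 7) already contains {2, 8}.
Removing those from 1–9 leaves {1, 4, 5, 7} as the candidates for R7C3.

1,4,5,7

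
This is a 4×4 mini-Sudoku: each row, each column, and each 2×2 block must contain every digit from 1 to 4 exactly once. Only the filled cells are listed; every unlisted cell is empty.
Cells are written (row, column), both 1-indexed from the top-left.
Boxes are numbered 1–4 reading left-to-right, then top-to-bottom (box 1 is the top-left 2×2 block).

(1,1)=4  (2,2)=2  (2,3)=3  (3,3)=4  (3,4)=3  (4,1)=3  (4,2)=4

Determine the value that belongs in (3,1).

2

Cell (3,1) itself could take any of {1, 2} by direct elimination.
Consider where 2 can go in row 3.
(3,2) is out (column 2 already has a 2).
So the only cell in row 3 that can hold 2 is (3,1).
Therefore (3,1) = 2.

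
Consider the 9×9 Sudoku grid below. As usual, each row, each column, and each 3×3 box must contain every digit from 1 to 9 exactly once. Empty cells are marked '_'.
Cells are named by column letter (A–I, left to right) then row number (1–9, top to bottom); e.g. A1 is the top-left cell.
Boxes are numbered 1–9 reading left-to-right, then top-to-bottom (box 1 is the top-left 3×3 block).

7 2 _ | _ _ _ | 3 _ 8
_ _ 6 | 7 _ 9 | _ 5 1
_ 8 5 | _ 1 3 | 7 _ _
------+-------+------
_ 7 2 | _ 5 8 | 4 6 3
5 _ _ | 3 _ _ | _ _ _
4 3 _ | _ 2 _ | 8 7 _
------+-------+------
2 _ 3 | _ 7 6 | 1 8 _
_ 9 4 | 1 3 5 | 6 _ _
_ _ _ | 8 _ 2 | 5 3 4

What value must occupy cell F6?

1

Row 6 already contains {2, 3, 4, 7, 8}.
Column F already contains {2, 3, 5, 6, 8, 9}.
Its 3×3 block (box 5) already contains {2, 3, 5, 8}.
The only value from 1–9 not eliminated is 1, so F6 = 1.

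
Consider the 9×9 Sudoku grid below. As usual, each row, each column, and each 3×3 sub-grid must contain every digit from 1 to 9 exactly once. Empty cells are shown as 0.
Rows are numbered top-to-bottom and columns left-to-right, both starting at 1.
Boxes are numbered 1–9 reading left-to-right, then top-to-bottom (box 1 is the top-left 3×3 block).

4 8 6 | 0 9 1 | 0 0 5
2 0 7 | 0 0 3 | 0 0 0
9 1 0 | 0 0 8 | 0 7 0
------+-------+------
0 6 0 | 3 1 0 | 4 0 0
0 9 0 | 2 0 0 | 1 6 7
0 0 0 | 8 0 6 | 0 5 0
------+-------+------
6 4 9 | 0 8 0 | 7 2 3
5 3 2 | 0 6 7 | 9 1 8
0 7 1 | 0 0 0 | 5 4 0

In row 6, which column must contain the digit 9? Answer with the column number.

Consider where 9 can go in row 6.
r6c1 is out (column 1 already has a 9).
r6c2 is out (column 2 already has a 9).
r6c3 is out (column 3 already has a 9).
r6c5 is out (column 5 already has a 9).
r6c7 is out (column 7 already has a 9).
So the only cell in row 6 that can hold 9 is r6c9.
That is column 9.

9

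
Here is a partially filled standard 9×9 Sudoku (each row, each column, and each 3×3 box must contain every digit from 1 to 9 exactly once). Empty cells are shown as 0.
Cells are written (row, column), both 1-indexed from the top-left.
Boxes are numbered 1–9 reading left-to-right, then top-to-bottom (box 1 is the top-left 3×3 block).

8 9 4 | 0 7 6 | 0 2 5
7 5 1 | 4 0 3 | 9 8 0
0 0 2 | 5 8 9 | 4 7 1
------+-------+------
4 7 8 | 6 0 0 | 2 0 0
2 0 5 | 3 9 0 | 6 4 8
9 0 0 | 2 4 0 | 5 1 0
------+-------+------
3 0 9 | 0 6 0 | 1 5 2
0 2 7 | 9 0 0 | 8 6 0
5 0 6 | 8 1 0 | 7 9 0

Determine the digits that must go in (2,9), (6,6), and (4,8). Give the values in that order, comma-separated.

6,8,3

For (2,9):
  Row 2 already contains {1, 3, 4, 5, 7, 8, 9}.
  Column 9 already contains {1, 2, 5, 8}.
  Its 3×3 block (box 3) already contains {1, 2, 4, 5, 7, 8, 9}.
  The only value from 1–9 not eliminated is 6, so (2,9) = 6.
For (6,6):
  Consider where 8 can go in box 5.
  (4,5) is out (row 4 already has a 8).
  (4,6) is out (row 4 already has a 8).
  (5,6) is out (row 5 already has a 8).
  So the only cell in box 5 that can hold 8 is (6,6).
  So (6,6) = 8.
For (4,8):
  Row 4 already contains {2, 4, 6, 7, 8}.
  Column 8 already contains {1, 2, 4, 5, 6, 7, 8, 9}.
  Its 3×3 block (box 6) already contains {1, 2, 4, 5, 6, 8}.
  The only value from 1–9 not eliminated is 3, so (4,8) = 3.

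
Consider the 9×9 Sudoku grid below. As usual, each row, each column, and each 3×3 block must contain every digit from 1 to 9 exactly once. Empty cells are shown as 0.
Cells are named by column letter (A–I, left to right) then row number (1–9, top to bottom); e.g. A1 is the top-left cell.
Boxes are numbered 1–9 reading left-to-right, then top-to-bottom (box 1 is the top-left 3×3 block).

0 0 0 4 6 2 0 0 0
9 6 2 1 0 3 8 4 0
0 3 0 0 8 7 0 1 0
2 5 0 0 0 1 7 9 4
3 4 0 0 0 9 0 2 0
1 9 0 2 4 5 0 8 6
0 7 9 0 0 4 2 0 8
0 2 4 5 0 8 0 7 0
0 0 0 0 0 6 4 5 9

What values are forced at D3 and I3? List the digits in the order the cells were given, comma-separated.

9,2

For D3:
  Row 3 already contains {1, 3, 7, 8}.
  Column D already contains {1, 2, 4, 5}.
  Its 3×3 block (box 2) already contains {1, 2, 3, 4, 6, 7, 8}.
  The only value from 1–9 not eliminated is 9, so D3 = 9.
For I3:
  Consider where 2 can go in row 3.
  A3 is out (column A already has a 2).
  C3 is out (column C already has a 2).
  D3 is out (column D already has a 2).
  G3 is out (column G already has a 2).
  So the only cell in row 3 that can hold 2 is I3.
  So I3 = 2.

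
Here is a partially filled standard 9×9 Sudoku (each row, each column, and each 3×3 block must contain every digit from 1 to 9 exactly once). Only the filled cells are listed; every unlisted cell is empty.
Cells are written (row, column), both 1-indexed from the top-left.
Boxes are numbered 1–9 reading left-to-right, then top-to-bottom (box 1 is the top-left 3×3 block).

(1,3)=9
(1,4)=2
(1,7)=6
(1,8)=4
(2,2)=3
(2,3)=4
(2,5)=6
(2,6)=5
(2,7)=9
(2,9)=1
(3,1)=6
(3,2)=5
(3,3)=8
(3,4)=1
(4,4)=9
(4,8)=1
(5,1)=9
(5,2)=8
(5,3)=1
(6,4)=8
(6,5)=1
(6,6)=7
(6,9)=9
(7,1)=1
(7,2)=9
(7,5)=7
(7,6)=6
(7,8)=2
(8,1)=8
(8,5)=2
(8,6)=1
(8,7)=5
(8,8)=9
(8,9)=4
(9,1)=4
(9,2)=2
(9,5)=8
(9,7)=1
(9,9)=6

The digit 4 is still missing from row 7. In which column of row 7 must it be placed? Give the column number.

4

Consider where 4 can go in row 7.
(7,3) is out (column 3 already has a 4).
(7,7) is out (box 9 already has a 4).
(7,9) is out (column 9 already has a 4).
So the only cell in row 7 that can hold 4 is (7,4).
That is column 4.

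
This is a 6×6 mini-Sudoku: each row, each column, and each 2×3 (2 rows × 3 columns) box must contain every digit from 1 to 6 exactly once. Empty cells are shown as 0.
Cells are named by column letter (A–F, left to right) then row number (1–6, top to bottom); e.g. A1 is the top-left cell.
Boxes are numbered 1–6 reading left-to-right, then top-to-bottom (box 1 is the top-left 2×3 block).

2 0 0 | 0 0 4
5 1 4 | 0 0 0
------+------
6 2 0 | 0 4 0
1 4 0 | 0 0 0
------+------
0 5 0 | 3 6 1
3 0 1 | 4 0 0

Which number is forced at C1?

6

Cell C1 itself could take any of {3, 6} by direct elimination.
Consider where 6 can go in column C.
C3 is out (row 3 already has a 6).
C4 is out (box 3 already has a 6).
C5 is out (row 5 already has a 6).
So the only cell in column C that can hold 6 is C1.
Therefore C1 = 6.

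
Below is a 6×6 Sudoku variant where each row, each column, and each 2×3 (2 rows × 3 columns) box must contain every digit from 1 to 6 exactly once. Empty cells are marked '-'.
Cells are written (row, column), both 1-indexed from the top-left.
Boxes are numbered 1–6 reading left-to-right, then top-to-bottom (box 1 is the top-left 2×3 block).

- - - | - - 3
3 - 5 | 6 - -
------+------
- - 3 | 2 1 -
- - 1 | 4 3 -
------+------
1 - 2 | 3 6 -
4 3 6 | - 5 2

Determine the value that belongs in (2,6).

Cell (2,6) itself could take any of {1, 4} by direct elimination.
Consider where 1 can go in column 6.
(3,6) is out (row 3 already has a 1).
(4,6) is out (row 4 already has a 1).
(5,6) is out (row 5 already has a 1).
So the only cell in column 6 that can hold 1 is (2,6).
Therefore (2,6) = 1.

1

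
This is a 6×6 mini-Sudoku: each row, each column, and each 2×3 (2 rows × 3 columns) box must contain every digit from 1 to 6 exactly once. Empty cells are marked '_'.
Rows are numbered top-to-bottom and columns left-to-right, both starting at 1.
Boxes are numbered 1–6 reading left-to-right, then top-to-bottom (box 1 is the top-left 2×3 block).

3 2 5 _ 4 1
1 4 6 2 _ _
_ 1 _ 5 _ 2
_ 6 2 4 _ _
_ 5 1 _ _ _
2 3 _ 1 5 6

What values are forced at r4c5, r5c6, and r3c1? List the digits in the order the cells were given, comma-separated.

1,4,4

For r4c5:
  Consider where 1 can go in row 4.
  r4c1 is out (column 1 already has a 1).
  r4c6 is out (column 6 already has a 1).
  So the only cell in row 4 that can hold 1 is r4c5.
  So r4c5 = 1.
For r5c6:
  Consider where 4 can go in box 6.
  r5c4 is out (column 4 already has a 4).
  r5c5 is out (column 5 already has a 4).
  So the only cell in box 6 that can hold 4 is r5c6.
  So r5c6 = 4.
For r3c1:
  Row 3 already contains {1, 2, 5}.
  Column 1 already contains {1, 2, 3}.
  Its 2×3 block (box 3) already contains {1, 2, 6}.
  The only value from 1–6 not eliminated is 4, so r3c1 = 4.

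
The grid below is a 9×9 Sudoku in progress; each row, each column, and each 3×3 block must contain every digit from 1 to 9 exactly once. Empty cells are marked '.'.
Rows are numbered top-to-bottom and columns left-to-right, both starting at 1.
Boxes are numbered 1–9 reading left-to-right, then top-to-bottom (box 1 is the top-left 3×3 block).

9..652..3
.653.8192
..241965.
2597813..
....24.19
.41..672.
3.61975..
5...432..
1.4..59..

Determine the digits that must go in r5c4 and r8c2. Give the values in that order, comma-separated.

For r5c4:
  Row 5 already contains {1, 2, 4, 9}.
  Column 4 already contains {1, 3, 4, 6, 7}.
  Its 3×3 block (box 5) already contains {1, 2, 4, 6, 7, 8}.
  The only value from 1–9 not eliminated is 5, so r5c4 = 5.
For r8c2:
  Consider where 9 can go in row 8.
  r8c3 is out (column 3 already has a 9).
  r8c4 is out (box 8 already has a 9).
  r8c8 is out (column 8 already has a 9).
  r8c9 is out (column 9 already has a 9).
  So the only cell in row 8 that can hold 9 is r8c2.
  So r8c2 = 9.

5,9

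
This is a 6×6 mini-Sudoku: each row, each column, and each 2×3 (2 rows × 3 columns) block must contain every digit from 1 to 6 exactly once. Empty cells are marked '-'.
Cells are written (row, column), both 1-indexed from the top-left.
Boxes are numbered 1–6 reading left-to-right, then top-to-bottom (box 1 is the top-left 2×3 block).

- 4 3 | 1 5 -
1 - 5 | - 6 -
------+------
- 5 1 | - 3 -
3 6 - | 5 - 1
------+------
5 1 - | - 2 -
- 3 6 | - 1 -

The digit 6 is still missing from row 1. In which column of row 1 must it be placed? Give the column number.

Consider where 6 can go in row 1.
(1,6) is out (box 2 already has a 6).
So the only cell in row 1 that can hold 6 is (1,1).
That is column 1.

1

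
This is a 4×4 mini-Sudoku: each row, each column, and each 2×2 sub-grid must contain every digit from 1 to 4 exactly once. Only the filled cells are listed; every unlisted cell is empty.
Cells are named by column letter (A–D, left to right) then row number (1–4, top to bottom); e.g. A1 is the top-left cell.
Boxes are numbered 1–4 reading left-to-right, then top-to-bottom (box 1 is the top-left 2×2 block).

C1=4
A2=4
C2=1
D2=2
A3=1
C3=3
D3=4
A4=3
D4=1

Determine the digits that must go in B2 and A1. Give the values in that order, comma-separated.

For B2:
  Row 2 already contains {1, 2, 4}.
  Column B already contains {}.
  Its 2×2 block (box 1) already contains {4}.
  The only value from 1–4 not eliminated is 3, so B2 = 3.
For A1:
  Row 1 already contains {4}.
  Column A already contains {1, 3, 4}.
  Its 2×2 block (box 1) already contains {4}.
  The only value from 1–4 not eliminated is 2, so A1 = 2.

3,2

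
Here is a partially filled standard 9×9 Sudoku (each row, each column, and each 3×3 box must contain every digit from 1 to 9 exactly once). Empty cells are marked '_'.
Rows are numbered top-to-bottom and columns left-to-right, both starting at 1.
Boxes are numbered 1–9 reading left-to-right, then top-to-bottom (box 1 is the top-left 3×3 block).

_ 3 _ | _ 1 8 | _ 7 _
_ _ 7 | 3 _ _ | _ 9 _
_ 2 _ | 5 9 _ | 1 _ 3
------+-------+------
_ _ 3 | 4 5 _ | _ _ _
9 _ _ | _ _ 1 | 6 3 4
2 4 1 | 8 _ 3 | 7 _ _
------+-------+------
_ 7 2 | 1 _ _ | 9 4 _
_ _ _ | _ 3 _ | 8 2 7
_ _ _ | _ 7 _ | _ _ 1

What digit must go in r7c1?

Cell r7c1 itself could take any of {3, 5, 6, 8} by direct elimination.
Consider where 3 can go in row 7.
r7c5 is out (column 5 already has a 3).
r7c6 is out (column 6 already has a 3).
r7c9 is out (column 9 already has a 3).
So the only cell in row 7 that can hold 3 is r7c1.
Therefore r7c1 = 3.

3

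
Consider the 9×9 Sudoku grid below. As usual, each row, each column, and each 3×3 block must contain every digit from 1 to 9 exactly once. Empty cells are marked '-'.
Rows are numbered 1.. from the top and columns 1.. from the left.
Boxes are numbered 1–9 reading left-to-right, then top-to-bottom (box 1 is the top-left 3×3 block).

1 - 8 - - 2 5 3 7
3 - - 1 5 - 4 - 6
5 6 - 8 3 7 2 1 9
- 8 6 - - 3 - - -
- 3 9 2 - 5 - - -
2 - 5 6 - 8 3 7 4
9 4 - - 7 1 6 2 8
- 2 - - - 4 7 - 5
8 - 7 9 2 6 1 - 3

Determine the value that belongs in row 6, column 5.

Cell row 6, column 5 itself could take any of {1, 9} by direct elimination.
Consider where 9 can go in row 6.
row 6, column 2 is out (box 4 already has a 9).
So the only cell in row 6 that can hold 9 is row 6, column 5.
Therefore row 6, column 5 = 9.

9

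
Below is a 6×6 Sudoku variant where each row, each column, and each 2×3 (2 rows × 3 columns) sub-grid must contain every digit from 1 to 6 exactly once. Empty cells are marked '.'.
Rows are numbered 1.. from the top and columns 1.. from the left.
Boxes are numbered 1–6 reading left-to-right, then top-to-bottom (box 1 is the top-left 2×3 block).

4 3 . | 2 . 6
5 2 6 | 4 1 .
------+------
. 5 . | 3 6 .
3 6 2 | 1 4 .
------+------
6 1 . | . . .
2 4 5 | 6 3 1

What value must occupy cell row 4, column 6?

5

Row 4 already contains {1, 2, 3, 4, 6}.
Column 6 already contains {1, 6}.
Its 2×3 block (box 4) already contains {1, 3, 4, 6}.
The only value from 1–6 not eliminated is 5, so row 4, column 6 = 5.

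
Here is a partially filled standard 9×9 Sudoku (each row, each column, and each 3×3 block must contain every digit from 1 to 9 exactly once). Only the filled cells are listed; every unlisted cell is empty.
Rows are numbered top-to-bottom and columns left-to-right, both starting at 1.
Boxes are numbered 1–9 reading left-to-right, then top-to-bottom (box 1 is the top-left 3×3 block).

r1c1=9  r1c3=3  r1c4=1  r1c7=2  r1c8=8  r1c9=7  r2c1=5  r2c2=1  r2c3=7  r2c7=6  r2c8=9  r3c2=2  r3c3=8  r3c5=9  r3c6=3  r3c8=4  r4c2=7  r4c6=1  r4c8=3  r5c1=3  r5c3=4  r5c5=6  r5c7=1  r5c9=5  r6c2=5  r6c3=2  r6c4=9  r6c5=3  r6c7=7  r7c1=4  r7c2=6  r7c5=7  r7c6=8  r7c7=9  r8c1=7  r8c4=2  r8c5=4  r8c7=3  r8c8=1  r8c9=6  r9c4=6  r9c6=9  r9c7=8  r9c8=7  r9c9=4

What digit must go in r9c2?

Row 9 already contains {4, 6, 7, 8, 9}.
Column 2 already contains {1, 2, 5, 6, 7}.
Its 3×3 block (box 7) already contains {4, 6, 7}.
The only value from 1–9 not eliminated is 3, so r9c2 = 3.

3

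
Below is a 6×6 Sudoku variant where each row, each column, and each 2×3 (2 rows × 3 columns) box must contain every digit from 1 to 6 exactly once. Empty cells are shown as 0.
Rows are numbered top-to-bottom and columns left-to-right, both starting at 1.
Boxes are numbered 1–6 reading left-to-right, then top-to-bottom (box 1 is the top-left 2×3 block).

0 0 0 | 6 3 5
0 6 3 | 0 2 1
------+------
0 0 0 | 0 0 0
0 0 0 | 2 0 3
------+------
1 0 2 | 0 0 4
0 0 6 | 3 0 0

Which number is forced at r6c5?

Cell r6c5 itself could take any of {1, 5} by direct elimination.
Consider where 1 can go in box 6.
r5c4 is out (row 5 already has a 1).
r5c5 is out (row 5 already has a 1).
r6c6 is out (column 6 already has a 1).
So the only cell in box 6 that can hold 1 is r6c5.
Therefore r6c5 = 1.

1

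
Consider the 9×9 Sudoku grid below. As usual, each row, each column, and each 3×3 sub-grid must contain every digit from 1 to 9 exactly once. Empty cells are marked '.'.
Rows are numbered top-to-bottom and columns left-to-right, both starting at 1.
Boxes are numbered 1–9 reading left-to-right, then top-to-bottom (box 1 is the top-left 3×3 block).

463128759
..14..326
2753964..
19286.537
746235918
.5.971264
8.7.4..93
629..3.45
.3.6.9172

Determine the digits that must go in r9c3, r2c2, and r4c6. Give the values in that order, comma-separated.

4,8,4

For r9c3:
  Row 9 already contains {1, 2, 3, 6, 7, 9}.
  Column 3 already contains {1, 2, 3, 5, 6, 7, 9}.
  Its 3×3 block (box 7) already contains {2, 3, 6, 7, 8, 9}.
  The only value from 1–9 not eliminated is 4, so r9c3 = 4.
For r2c2:
  Row 2 already contains {1, 2, 3, 4, 6}.
  Column 2 already contains {2, 3, 4, 5, 6, 7, 9}.
  Its 3×3 block (box 1) already contains {1, 2, 3, 4, 5, 6, 7}.
  The only value from 1–9 not eliminated is 8, so r2c2 = 8.
For r4c6:
  Row 4 already contains {1, 2, 3, 5, 6, 7, 8, 9}.
  Column 6 already contains {1, 3, 5, 6, 8, 9}.
  Its 3×3 block (box 5) already contains {1, 2, 3, 5, 6, 7, 8, 9}.
  The only value from 1–9 not eliminated is 4, so r4c6 = 4.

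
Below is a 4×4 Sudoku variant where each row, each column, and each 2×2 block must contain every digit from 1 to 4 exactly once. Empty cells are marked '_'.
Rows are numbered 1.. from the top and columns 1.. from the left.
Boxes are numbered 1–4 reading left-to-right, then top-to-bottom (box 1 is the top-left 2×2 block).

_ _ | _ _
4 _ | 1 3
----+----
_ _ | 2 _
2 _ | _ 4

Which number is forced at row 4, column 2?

1

Cell row 4, column 2 itself could take any of {1, 3} by direct elimination.
Consider where 1 can go in row 4.
row 4, column 3 is out (column 3 already has a 1).
So the only cell in row 4 that can hold 1 is row 4, column 2.
Therefore row 4, column 2 = 1.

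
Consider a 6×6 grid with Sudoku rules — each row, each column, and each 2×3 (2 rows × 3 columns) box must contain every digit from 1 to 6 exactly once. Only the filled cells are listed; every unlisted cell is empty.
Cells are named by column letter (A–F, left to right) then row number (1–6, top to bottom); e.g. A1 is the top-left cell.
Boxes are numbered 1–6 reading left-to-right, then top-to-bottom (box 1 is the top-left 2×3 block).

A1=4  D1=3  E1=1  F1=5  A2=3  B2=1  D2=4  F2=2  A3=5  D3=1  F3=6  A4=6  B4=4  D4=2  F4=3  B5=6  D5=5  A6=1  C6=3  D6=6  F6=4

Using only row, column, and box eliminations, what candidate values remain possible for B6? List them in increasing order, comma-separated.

Row 6 already contains {1, 3, 4, 6}.
Column B already contains {1, 4, 6}.
Its 2×3 block (box 5) already contains {1, 3, 6}.
Removing those from 1–6 leaves {2, 5} as the candidates for B6.

2,5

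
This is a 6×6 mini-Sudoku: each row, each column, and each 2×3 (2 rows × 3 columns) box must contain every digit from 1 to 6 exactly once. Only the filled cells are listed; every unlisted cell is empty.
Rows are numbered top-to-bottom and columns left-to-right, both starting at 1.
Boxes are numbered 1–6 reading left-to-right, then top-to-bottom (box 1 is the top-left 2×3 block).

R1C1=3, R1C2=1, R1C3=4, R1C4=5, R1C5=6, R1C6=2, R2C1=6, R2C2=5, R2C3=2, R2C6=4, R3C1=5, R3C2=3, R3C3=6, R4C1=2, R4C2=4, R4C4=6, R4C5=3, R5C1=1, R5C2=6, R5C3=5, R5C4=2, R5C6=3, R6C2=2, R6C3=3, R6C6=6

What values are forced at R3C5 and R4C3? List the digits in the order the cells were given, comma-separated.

2,1

For R3C5:
  Consider where 2 can go in row 3.
  R3C4 is out (column 4 already has a 2).
  R3C6 is out (column 6 already has a 2).
  So the only cell in row 3 that can hold 2 is R3C5.
  So R3C5 = 2.
For R4C3:
  Row 4 already contains {2, 3, 4, 6}.
  Column 3 already contains {2, 3, 4, 5, 6}.
  Its 2×3 block (box 3) already contains {2, 3, 4, 5, 6}.
  The only value from 1–6 not eliminated is 1, so R4C3 = 1.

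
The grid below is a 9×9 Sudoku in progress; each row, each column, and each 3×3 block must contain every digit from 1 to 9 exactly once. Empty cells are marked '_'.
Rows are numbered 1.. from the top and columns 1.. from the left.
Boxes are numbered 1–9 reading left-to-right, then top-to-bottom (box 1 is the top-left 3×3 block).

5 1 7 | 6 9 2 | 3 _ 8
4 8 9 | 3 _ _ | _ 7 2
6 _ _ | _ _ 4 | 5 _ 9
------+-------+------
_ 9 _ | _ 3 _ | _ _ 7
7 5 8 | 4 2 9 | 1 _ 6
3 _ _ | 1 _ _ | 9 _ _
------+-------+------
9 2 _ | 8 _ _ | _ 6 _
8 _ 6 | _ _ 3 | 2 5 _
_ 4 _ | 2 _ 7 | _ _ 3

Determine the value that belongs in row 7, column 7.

Cell row 7, column 7 itself could take any of {4, 7} by direct elimination.
Consider where 7 can go in box 9.
row 7, column 9 is out (column 9 already has a 7).
row 8, column 9 is out (column 9 already has a 7).
row 9, column 7 is out (row 9 already has a 7).
row 9, column 8 is out (row 9 already has a 7).
So the only cell in box 9 that can hold 7 is row 7, column 7.
Therefore row 7, column 7 = 7.

7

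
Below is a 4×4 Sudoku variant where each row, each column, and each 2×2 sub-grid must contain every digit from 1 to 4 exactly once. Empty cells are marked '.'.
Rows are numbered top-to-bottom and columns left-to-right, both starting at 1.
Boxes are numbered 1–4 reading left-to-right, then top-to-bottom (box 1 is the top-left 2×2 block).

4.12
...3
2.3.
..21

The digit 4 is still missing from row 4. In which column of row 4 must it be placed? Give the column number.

Consider where 4 can go in row 4.
r4c1 is out (column 1 already has a 4).
So the only cell in row 4 that can hold 4 is r4c2.
That is column 2.

2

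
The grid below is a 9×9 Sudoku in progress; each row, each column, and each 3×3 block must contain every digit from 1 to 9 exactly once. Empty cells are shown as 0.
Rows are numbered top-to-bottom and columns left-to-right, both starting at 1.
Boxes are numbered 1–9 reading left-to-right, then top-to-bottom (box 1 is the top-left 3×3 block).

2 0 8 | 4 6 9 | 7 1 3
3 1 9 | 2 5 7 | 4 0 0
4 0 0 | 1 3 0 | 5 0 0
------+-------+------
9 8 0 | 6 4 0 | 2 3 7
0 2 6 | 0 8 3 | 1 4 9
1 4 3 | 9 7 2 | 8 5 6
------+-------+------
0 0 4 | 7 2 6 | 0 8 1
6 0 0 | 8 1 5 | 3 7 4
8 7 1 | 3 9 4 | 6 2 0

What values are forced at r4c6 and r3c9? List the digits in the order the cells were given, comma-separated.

For r4c6:
  Row 4 already contains {2, 3, 4, 6, 7, 8, 9}.
  Column 6 already contains {2, 3, 4, 5, 6, 7, 9}.
  Its 3×3 block (box 5) already contains {2, 3, 4, 6, 7, 8, 9}.
  The only value from 1–9 not eliminated is 1, so r4c6 = 1.
For r3c9:
  Consider where 2 can go in row 3.
  r3c2 is out (column 2 already has a 2).
  r3c3 is out (box 1 already has a 2).
  r3c6 is out (column 6 already has a 2).
  r3c8 is out (column 8 already has a 2).
  So the only cell in row 3 that can hold 2 is r3c9.
  So r3c9 = 2.

1,2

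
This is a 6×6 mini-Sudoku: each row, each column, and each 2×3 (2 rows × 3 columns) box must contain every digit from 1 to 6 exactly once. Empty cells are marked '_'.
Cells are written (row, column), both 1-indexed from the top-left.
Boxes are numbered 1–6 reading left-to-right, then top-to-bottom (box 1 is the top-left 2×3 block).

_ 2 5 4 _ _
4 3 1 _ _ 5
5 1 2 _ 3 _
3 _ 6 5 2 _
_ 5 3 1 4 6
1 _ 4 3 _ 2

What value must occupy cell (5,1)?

2

Row 5 already contains {1, 3, 4, 5, 6}.
Column 1 already contains {1, 3, 4, 5}.
Its 2×3 block (box 5) already contains {1, 3, 4, 5}.
The only value from 1–6 not eliminated is 2, so (5,1) = 2.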